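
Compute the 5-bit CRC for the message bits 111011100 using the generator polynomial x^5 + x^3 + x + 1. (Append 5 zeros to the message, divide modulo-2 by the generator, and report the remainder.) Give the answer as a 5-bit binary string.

11101

Append 5 zeros: 11101110000000. Divide by 101011 (XOR where the leading bit is 1):
  pos 0: 111011 XOR 101011 = 010000
  pos 1: 100001 XOR 101011 = 001010
  pos 3: 101000 XOR 101011 = 000011
  pos 7: 110000 XOR 101011 = 011011
  pos 8: 110110 XOR 101011 = 011101
Remainder (last 5 bits) = 11101. This is the CRC / FCS.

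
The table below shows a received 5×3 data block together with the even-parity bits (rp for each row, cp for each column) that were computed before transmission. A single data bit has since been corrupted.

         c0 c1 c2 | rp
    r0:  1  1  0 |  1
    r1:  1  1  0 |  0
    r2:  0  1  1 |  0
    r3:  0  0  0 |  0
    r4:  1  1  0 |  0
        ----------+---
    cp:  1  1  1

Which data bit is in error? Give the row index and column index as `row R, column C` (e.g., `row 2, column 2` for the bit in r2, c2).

row 0, column 1

Recompute each row's even parity and compare to rp:
  r0: data parity 0, sent rp 1 → mismatch
  r1: data parity 0, sent rp 0 → ok
  r2: data parity 0, sent rp 0 → ok
  r3: data parity 0, sent rp 0 → ok
  r4: data parity 0, sent rp 0 → ok
Recompute each column's even parity and compare to cp:
  c0: data parity 1, sent cp 1 → ok
  c1: data parity 0, sent cp 1 → mismatch
  c2: data parity 1, sent cp 1 → ok
Exactly one row (r0) and one column (c1) fail → the flipped bit is at their intersection.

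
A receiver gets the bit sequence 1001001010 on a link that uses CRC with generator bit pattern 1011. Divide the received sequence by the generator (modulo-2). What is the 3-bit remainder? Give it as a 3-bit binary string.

Modulo-2 division of 1001001010 by 1011:
  pos 0: 1001 XOR 1011 = 0010
  pos 2: 1000 XOR 1011 = 0011
  pos 4: 1110 XOR 1011 = 0101
  pos 5: 1011 XOR 1011 = 0000
Remainder = 000 (zero — the frame passes the CRC check).

000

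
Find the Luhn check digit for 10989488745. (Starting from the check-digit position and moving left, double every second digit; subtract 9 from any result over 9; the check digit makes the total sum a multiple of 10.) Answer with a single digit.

3

Partial digits right→left: 5 4 7 8 8 4 9 8 9 0 1
Double every second digit counting from the check-digit position (so the 1st, 3rd, 5th, ... of the partial from the right).
  doubled (with −9 where >9): 1 5 7 9 9 2 → sum 33
  kept as-is: 4 8 4 8 0 → sum 24
Total = 33 + 24 = 57.
Check digit = (10 − (57 mod 10)) mod 10 = 3.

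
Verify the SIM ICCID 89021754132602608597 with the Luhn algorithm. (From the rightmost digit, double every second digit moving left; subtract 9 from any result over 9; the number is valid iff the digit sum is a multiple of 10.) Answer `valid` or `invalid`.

valid

From the right, keep odd positions and double even positions (subtract 9 from any doubled value over 9):
  doubled (positions 2,4,...): 9 7 3 0 4 2 1 2 0 7 → sum 35
  kept (positions 1,3,...): 7 5 0 2 6 3 4 7 2 9 → sum 45
Total = 80.
80 mod 10 = 0, so the number is valid.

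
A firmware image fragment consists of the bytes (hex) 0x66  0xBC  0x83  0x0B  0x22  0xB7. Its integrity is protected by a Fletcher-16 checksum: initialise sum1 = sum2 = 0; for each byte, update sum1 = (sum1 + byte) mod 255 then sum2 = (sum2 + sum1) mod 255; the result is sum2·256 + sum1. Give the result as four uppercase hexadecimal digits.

418B

Running sums (mod 255):
  after byte 0 (0x66): sum1=102, sum2=102
  after byte 1 (0xBC): sum1=35, sum2=137
  after byte 2 (0x83): sum1=166, sum2=48
  after byte 3 (0x0B): sum1=177, sum2=225
  after byte 4 (0x22): sum1=211, sum2=181
  after byte 5 (0xB7): sum1=139, sum2=65
Checksum = sum2·256 + sum1 = 65·256 + 139 = 16779 = 0x418B.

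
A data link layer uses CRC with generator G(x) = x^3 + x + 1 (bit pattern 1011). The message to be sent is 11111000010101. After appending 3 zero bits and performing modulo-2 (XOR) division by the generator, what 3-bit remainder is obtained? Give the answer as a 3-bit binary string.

Append 3 zeros: 11111000010101000. Divide by 1011 (XOR where the leading bit is 1):
  pos 0: 1111 XOR 1011 = 0100
  pos 1: 1001 XOR 1011 = 0010
  pos 3: 1000 XOR 1011 = 0011
  pos 5: 1100 XOR 1011 = 0111
  pos 6: 1111 XOR 1011 = 0100
  pos 7: 1000 XOR 1011 = 0011
  pos 9: 1110 XOR 1011 = 0101
  pos 10: 1011 XOR 1011 = 0000
Remainder (last 3 bits) = 000. This is the CRC / FCS.

000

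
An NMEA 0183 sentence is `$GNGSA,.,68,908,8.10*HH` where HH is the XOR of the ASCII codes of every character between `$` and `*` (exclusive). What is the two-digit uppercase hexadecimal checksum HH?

5A

XOR the ASCII codes of the payload characters:
  'G' = 0x47 → acc = 0x47
  'N' = 0x4E → acc = 0x09
  'G' = 0x47 → acc = 0x4E
  'S' = 0x53 → acc = 0x1D
  'A' = 0x41 → acc = 0x5C
  ',' = 0x2C → acc = 0x70
  '.' = 0x2E → acc = 0x5E
  ',' = 0x2C → acc = 0x72
  '6' = 0x36 → acc = 0x44
  '8' = 0x38 → acc = 0x7C
  ',' = 0x2C → acc = 0x50
  '9' = 0x39 → acc = 0x69
  '0' = 0x30 → acc = 0x59
  '8' = 0x38 → acc = 0x61
  ',' = 0x2C → acc = 0x4D
  '8' = 0x38 → acc = 0x75
  '.' = 0x2E → acc = 0x5B
  '1' = 0x31 → acc = 0x6A
  '0' = 0x30 → acc = 0x5A
Checksum = 0x5A.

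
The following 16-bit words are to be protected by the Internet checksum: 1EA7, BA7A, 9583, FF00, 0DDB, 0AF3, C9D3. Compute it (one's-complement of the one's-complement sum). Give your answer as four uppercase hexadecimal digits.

One's-complement addition (fold any carry out of bit 15 back into bit 0):
  0x1EA7 + 0xBA7A = 0x0D921
  0xD921 + 0x9583 = 0x16EA4 → wrap carry → 0x6EA5
  0x6EA5 + 0xFF00 = 0x16DA5 → wrap carry → 0x6DA6
  0x6DA6 + 0x0DDB = 0x07B81
  0x7B81 + 0x0AF3 = 0x08674
  0x8674 + 0xC9D3 = 0x15047 → wrap carry → 0x5048
One's-complement sum = 0x5048.
Checksum = ~0x5048 & 0xFFFF = 0xAFB7.

AFB7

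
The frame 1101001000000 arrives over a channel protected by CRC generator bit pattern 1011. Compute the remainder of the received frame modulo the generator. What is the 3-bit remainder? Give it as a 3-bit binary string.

Modulo-2 division of 1101001000000 by 1011:
  pos 0: 1101 XOR 1011 = 0110
  pos 1: 1100 XOR 1011 = 0111
  pos 2: 1110 XOR 1011 = 0101
  pos 3: 1011 XOR 1011 = 0000
Remainder = 000 (zero — the frame passes the CRC check).

000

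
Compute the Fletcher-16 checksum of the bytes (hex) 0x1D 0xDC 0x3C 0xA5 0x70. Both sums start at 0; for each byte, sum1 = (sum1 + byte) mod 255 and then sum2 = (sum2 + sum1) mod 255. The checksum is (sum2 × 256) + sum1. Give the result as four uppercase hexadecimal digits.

754C

Running sums (mod 255):
  after byte 0 (0x1D): sum1=29, sum2=29
  after byte 1 (0xDC): sum1=249, sum2=23
  after byte 2 (0x3C): sum1=54, sum2=77
  after byte 3 (0xA5): sum1=219, sum2=41
  after byte 4 (0x70): sum1=76, sum2=117
Checksum = sum2·256 + sum1 = 117·256 + 76 = 30028 = 0x754C.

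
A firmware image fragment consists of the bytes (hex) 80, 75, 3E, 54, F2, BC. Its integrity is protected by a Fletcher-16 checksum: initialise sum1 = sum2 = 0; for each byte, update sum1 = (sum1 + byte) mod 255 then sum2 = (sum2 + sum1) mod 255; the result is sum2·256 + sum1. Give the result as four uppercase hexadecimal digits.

Running sums (mod 255):
  after byte 0 (80): sum1=128, sum2=128
  after byte 1 (75): sum1=245, sum2=118
  after byte 2 (3E): sum1=52, sum2=170
  after byte 3 (54): sum1=136, sum2=51
  after byte 4 (F2): sum1=123, sum2=174
  after byte 5 (BC): sum1=56, sum2=230
Checksum = sum2·256 + sum1 = 230·256 + 56 = 58936 = 0xE638.

E638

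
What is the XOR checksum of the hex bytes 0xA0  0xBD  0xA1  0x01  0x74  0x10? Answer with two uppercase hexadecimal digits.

D9

XOR the bytes together:
  start with 0xA0
  0xA0 ⊕ 0xBD = 0x1D
  0x1D ⊕ 0xA1 = 0xBC
  0xBC ⊕ 0x01 = 0xBD
  0xBD ⊕ 0x74 = 0xC9
  0xC9 ⊕ 0x10 = 0xD9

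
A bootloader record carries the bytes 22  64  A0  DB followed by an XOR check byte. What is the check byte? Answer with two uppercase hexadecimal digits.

3D

XOR the bytes together:
  start with 0x22
  0x22 ⊕ 0x64 = 0x46
  0x46 ⊕ 0xA0 = 0xE6
  0xE6 ⊕ 0xDB = 0x3D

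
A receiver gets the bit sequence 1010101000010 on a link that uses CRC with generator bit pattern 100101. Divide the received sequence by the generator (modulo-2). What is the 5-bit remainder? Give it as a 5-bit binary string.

11010

Modulo-2 division of 1010101000010 by 100101:
  pos 0: 101010 XOR 100101 = 001111
  pos 2: 111110 XOR 100101 = 011011
  pos 3: 110110 XOR 100101 = 010011
  pos 4: 100110 XOR 100101 = 000011
Remainder = 11010 (nonzero — an error is detected).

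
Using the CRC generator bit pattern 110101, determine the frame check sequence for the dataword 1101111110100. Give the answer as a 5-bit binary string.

Append 5 zeros: 110111111010000000. Divide by 110101 (XOR where the leading bit is 1):
  pos 0: 110111 XOR 110101 = 000010
  pos 4: 101110 XOR 110101 = 011011
  pos 5: 110111 XOR 110101 = 000010
  pos 9: 100000 XOR 110101 = 010101
  pos 10: 101010 XOR 110101 = 011111
  pos 11: 111110 XOR 110101 = 001011
Remainder (last 5 bits) = 10110. This is the CRC / FCS.

10110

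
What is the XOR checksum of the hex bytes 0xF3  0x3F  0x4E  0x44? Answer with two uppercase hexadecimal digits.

C6

XOR the bytes together:
  start with 0xF3
  0xF3 ⊕ 0x3F = 0xCC
  0xCC ⊕ 0x4E = 0x82
  0x82 ⊕ 0x44 = 0xC6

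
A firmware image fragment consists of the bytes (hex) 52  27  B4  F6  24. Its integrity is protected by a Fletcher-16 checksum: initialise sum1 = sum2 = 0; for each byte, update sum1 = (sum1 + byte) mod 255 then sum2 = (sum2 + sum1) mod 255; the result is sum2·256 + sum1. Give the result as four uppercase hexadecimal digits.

6849

Running sums (mod 255):
  after byte 0 (52): sum1=82, sum2=82
  after byte 1 (27): sum1=121, sum2=203
  after byte 2 (B4): sum1=46, sum2=249
  after byte 3 (F6): sum1=37, sum2=31
  after byte 4 (24): sum1=73, sum2=104
Checksum = sum2·256 + sum1 = 104·256 + 73 = 26697 = 0x6849.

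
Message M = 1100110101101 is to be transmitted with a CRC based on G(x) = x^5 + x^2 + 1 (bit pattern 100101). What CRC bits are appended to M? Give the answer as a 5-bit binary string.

Append 5 zeros: 110011010110100000. Divide by 100101 (XOR where the leading bit is 1):
  pos 0: 110011 XOR 100101 = 010110
  pos 1: 101100 XOR 100101 = 001001
  pos 3: 100110 XOR 100101 = 000011
  pos 7: 111101 XOR 100101 = 011000
  pos 8: 110000 XOR 100101 = 010101
  pos 9: 101010 XOR 100101 = 001111
  pos 11: 111100 XOR 100101 = 011001
  pos 12: 110010 XOR 100101 = 010111
Remainder (last 5 bits) = 10111. This is the CRC / FCS.

10111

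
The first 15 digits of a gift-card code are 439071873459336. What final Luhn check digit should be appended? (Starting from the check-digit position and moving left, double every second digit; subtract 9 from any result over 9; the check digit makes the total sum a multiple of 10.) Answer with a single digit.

Partial digits right→left: 6 3 3 9 5 4 3 7 8 1 7 0 9 3 4
Double every second digit counting from the check-digit position (so the 1st, 3rd, 5th, ... of the partial from the right).
  doubled (with −9 where >9): 3 6 1 6 7 5 9 8 → sum 45
  kept as-is: 3 9 4 7 1 0 3 → sum 27
Total = 45 + 27 = 72.
Check digit = (10 − (72 mod 10)) mod 10 = 8.

8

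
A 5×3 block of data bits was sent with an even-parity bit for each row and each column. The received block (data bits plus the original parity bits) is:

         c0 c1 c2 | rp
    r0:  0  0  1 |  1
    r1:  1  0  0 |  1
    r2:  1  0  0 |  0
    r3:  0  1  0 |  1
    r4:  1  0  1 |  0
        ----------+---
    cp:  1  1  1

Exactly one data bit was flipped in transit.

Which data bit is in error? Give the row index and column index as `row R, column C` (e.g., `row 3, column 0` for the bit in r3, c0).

Recompute each row's even parity and compare to rp:
  r0: data parity 1, sent rp 1 → ok
  r1: data parity 1, sent rp 1 → ok
  r2: data parity 1, sent rp 0 → mismatch
  r3: data parity 1, sent rp 1 → ok
  r4: data parity 0, sent rp 0 → ok
Recompute each column's even parity and compare to cp:
  c0: data parity 1, sent cp 1 → ok
  c1: data parity 1, sent cp 1 → ok
  c2: data parity 0, sent cp 1 → mismatch
Exactly one row (r2) and one column (c2) fail → the flipped bit is at their intersection.

row 2, column 2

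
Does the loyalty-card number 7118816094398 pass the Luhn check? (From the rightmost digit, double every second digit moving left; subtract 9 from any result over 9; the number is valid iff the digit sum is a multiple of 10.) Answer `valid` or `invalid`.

valid

From the right, keep odd positions and double even positions (subtract 9 from any doubled value over 9):
  doubled (positions 2,4,...): 9 8 0 2 7 2 → sum 28
  kept (positions 1,3,...): 8 3 9 6 8 1 7 → sum 42
Total = 70.
70 mod 10 = 0, so the number is valid.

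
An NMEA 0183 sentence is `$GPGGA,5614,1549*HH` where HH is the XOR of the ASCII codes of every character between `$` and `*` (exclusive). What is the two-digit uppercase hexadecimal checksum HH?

59

XOR the ASCII codes of the payload characters:
  'G' = 0x47 → acc = 0x47
  'P' = 0x50 → acc = 0x17
  'G' = 0x47 → acc = 0x50
  'G' = 0x47 → acc = 0x17
  'A' = 0x41 → acc = 0x56
  ',' = 0x2C → acc = 0x7A
  '5' = 0x35 → acc = 0x4F
  '6' = 0x36 → acc = 0x79
  '1' = 0x31 → acc = 0x48
  '4' = 0x34 → acc = 0x7C
  ',' = 0x2C → acc = 0x50
  '1' = 0x31 → acc = 0x61
  '5' = 0x35 → acc = 0x54
  '4' = 0x34 → acc = 0x60
  '9' = 0x39 → acc = 0x59
Checksum = 0x59.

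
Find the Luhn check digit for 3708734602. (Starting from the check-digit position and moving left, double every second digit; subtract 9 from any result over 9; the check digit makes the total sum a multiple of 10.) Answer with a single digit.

Partial digits right→left: 2 0 6 4 3 7 8 0 7 3
Double every second digit counting from the check-digit position (so the 1st, 3rd, 5th, ... of the partial from the right).
  doubled (with −9 where >9): 4 3 6 7 5 → sum 25
  kept as-is: 0 4 7 0 3 → sum 14
Total = 25 + 14 = 39.
Check digit = (10 − (39 mod 10)) mod 10 = 1.

1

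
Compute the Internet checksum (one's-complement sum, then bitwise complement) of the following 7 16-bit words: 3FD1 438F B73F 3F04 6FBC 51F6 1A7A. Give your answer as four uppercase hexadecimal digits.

AA2E

One's-complement addition (fold any carry out of bit 15 back into bit 0):
  0x3FD1 + 0x438F = 0x08360
  0x8360 + 0xB73F = 0x13A9F → wrap carry → 0x3AA0
  0x3AA0 + 0x3F04 = 0x079A4
  0x79A4 + 0x6FBC = 0x0E960
  0xE960 + 0x51F6 = 0x13B56 → wrap carry → 0x3B57
  0x3B57 + 0x1A7A = 0x055D1
One's-complement sum = 0x55D1.
Checksum = ~0x55D1 & 0xFFFF = 0xAA2E.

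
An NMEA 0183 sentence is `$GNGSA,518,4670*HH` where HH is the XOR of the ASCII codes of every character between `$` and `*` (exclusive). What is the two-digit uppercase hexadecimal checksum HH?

XOR the ASCII codes of the payload characters:
  'G' = 0x47 → acc = 0x47
  'N' = 0x4E → acc = 0x09
  'G' = 0x47 → acc = 0x4E
  'S' = 0x53 → acc = 0x1D
  'A' = 0x41 → acc = 0x5C
  ',' = 0x2C → acc = 0x70
  '5' = 0x35 → acc = 0x45
  '1' = 0x31 → acc = 0x74
  '8' = 0x38 → acc = 0x4C
  ',' = 0x2C → acc = 0x60
  '4' = 0x34 → acc = 0x54
  '6' = 0x36 → acc = 0x62
  '7' = 0x37 → acc = 0x55
  '0' = 0x30 → acc = 0x65
Checksum = 0x65.

65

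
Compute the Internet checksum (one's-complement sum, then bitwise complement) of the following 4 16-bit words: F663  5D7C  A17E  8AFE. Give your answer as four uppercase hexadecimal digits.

One's-complement addition (fold any carry out of bit 15 back into bit 0):
  0xF663 + 0x5D7C = 0x153DF → wrap carry → 0x53E0
  0x53E0 + 0xA17E = 0x0F55E
  0xF55E + 0x8AFE = 0x1805C → wrap carry → 0x805D
One's-complement sum = 0x805D.
Checksum = ~0x805D & 0xFFFF = 0x7FA2.

7FA2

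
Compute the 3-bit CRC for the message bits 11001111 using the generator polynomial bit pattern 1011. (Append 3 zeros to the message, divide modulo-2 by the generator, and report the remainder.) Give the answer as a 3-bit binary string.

Append 3 zeros: 11001111000. Divide by 1011 (XOR where the leading bit is 1):
  pos 0: 1100 XOR 1011 = 0111
  pos 1: 1111 XOR 1011 = 0100
  pos 2: 1001 XOR 1011 = 0010
  pos 4: 1011 XOR 1011 = 0000
Remainder (last 3 bits) = 000. This is the CRC / FCS.

000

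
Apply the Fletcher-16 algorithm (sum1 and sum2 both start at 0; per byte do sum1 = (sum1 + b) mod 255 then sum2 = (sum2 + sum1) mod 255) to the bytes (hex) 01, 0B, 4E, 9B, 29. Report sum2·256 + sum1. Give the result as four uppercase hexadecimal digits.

7C1F

Running sums (mod 255):
  after byte 0 (01): sum1=1, sum2=1
  after byte 1 (0B): sum1=12, sum2=13
  after byte 2 (4E): sum1=90, sum2=103
  after byte 3 (9B): sum1=245, sum2=93
  after byte 4 (29): sum1=31, sum2=124
Checksum = sum2·256 + sum1 = 124·256 + 31 = 31775 = 0x7C1F.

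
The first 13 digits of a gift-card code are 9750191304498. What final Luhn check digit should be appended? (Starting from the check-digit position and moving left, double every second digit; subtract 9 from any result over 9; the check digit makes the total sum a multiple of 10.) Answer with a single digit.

9

Partial digits right→left: 8 9 4 4 0 3 1 9 1 0 5 7 9
Double every second digit counting from the check-digit position (so the 1st, 3rd, 5th, ... of the partial from the right).
  doubled (with −9 where >9): 7 8 0 2 2 1 9 → sum 29
  kept as-is: 9 4 3 9 0 7 → sum 32
Total = 29 + 32 = 61.
Check digit = (10 − (61 mod 10)) mod 10 = 9.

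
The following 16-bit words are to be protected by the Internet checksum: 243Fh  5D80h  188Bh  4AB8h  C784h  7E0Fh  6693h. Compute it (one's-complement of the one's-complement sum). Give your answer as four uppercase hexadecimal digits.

6ED5

One's-complement addition (fold any carry out of bit 15 back into bit 0):
  0x243F + 0x5D80 = 0x081BF
  0x81BF + 0x188B = 0x09A4A
  0x9A4A + 0x4AB8 = 0x0E502
  0xE502 + 0xC784 = 0x1AC86 → wrap carry → 0xAC87
  0xAC87 + 0x7E0F = 0x12A96 → wrap carry → 0x2A97
  0x2A97 + 0x6693 = 0x0912A
One's-complement sum = 0x912A.
Checksum = ~0x912A & 0xFFFF = 0x6ED5.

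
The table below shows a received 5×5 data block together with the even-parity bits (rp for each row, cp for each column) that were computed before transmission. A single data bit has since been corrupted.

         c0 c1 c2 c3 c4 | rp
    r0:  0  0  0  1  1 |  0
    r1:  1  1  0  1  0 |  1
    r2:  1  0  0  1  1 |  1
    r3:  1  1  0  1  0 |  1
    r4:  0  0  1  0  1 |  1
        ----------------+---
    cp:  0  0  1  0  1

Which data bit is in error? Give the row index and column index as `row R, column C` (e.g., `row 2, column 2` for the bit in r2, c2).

row 4, column 0

Recompute each row's even parity and compare to rp:
  r0: data parity 0, sent rp 0 → ok
  r1: data parity 1, sent rp 1 → ok
  r2: data parity 1, sent rp 1 → ok
  r3: data parity 1, sent rp 1 → ok
  r4: data parity 0, sent rp 1 → mismatch
Recompute each column's even parity and compare to cp:
  c0: data parity 1, sent cp 0 → mismatch
  c1: data parity 0, sent cp 0 → ok
  c2: data parity 1, sent cp 1 → ok
  c3: data parity 0, sent cp 0 → ok
  c4: data parity 1, sent cp 1 → ok
Exactly one row (r4) and one column (c0) fail → the flipped bit is at their intersection.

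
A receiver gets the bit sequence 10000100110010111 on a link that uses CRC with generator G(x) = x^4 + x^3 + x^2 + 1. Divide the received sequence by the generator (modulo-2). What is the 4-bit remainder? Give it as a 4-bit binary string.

0000

Modulo-2 division of 10000100110010111 by 11101:
  pos 0: 10000 XOR 11101 = 01101
  pos 1: 11011 XOR 11101 = 00110
  pos 3: 11000 XOR 11101 = 00101
  pos 5: 10111 XOR 11101 = 01010
  pos 6: 10100 XOR 11101 = 01001
  pos 7: 10010 XOR 11101 = 01111
  pos 8: 11111 XOR 11101 = 00010
  pos 11: 10011 XOR 11101 = 01110
  pos 12: 11101 XOR 11101 = 00000
Remainder = 0000 (zero — the frame passes the CRC check).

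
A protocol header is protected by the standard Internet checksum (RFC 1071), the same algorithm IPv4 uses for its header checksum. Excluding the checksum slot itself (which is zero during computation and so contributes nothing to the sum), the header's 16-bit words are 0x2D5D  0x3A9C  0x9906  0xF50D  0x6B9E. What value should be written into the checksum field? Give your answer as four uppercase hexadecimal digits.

9E53

One's-complement addition (fold any carry out of bit 15 back into bit 0):
  0x2D5D + 0x3A9C = 0x067F9
  0x67F9 + 0x9906 = 0x100FF → wrap carry → 0x0100
  0x0100 + 0xF50D = 0x0F60D
  0xF60D + 0x6B9E = 0x161AB → wrap carry → 0x61AC
One's-complement sum = 0x61AC.
Checksum = ~0x61AC & 0xFFFF = 0x9E53.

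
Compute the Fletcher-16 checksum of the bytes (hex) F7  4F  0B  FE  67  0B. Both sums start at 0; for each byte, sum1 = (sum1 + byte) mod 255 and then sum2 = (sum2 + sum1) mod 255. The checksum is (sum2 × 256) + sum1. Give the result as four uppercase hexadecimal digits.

5FC3

Running sums (mod 255):
  after byte 0 (F7): sum1=247, sum2=247
  after byte 1 (4F): sum1=71, sum2=63
  after byte 2 (0B): sum1=82, sum2=145
  after byte 3 (FE): sum1=81, sum2=226
  after byte 4 (67): sum1=184, sum2=155
  after byte 5 (0B): sum1=195, sum2=95
Checksum = sum2·256 + sum1 = 95·256 + 195 = 24515 = 0x5FC3.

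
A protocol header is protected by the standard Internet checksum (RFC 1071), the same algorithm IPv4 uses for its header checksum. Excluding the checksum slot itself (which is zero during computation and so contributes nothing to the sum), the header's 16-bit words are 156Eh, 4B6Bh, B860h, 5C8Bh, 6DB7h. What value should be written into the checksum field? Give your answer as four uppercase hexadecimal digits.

One's-complement addition (fold any carry out of bit 15 back into bit 0):
  0x156E + 0x4B6B = 0x060D9
  0x60D9 + 0xB860 = 0x11939 → wrap carry → 0x193A
  0x193A + 0x5C8B = 0x075C5
  0x75C5 + 0x6DB7 = 0x0E37C
One's-complement sum = 0xE37C.
Checksum = ~0xE37C & 0xFFFF = 0x1C83.

1C83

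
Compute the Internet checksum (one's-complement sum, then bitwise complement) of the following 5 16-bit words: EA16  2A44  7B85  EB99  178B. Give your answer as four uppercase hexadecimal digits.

6CFA

One's-complement addition (fold any carry out of bit 15 back into bit 0):
  0xEA16 + 0x2A44 = 0x1145A → wrap carry → 0x145B
  0x145B + 0x7B85 = 0x08FE0
  0x8FE0 + 0xEB99 = 0x17B79 → wrap carry → 0x7B7A
  0x7B7A + 0x178B = 0x09305
One's-complement sum = 0x9305.
Checksum = ~0x9305 & 0xFFFF = 0x6CFA.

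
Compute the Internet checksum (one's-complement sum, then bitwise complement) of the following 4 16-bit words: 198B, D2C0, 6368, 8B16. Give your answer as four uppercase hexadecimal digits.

2535

One's-complement addition (fold any carry out of bit 15 back into bit 0):
  0x198B + 0xD2C0 = 0x0EC4B
  0xEC4B + 0x6368 = 0x14FB3 → wrap carry → 0x4FB4
  0x4FB4 + 0x8B16 = 0x0DACA
One's-complement sum = 0xDACA.
Checksum = ~0xDACA & 0xFFFF = 0x2535.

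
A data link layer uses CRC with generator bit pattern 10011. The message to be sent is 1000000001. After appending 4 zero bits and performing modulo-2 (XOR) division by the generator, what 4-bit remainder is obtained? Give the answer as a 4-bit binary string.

Append 4 zeros: 10000000010000. Divide by 10011 (XOR where the leading bit is 1):
  pos 0: 10000 XOR 10011 = 00011
  pos 3: 11000 XOR 10011 = 01011
  pos 4: 10110 XOR 10011 = 00101
  pos 6: 10110 XOR 10011 = 00101
  pos 8: 10100 XOR 10011 = 00111
Remainder (last 4 bits) = 1110. This is the CRC / FCS.

1110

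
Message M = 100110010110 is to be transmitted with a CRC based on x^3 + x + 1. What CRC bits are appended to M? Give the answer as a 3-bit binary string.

100

Append 3 zeros: 100110010110000. Divide by 1011 (XOR where the leading bit is 1):
  pos 0: 1001 XOR 1011 = 0010
  pos 2: 1010 XOR 1011 = 0001
  pos 5: 1010 XOR 1011 = 0001
  pos 8: 1110 XOR 1011 = 0101
  pos 9: 1010 XOR 1011 = 0001
Remainder (last 3 bits) = 100. This is the CRC / FCS.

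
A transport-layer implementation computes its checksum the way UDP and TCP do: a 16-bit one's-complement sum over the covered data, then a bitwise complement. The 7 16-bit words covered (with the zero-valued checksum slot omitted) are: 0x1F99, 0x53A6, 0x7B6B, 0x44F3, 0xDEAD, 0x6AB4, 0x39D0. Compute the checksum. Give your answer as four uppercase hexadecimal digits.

One's-complement addition (fold any carry out of bit 15 back into bit 0):
  0x1F99 + 0x53A6 = 0x0733F
  0x733F + 0x7B6B = 0x0EEAA
  0xEEAA + 0x44F3 = 0x1339D → wrap carry → 0x339E
  0x339E + 0xDEAD = 0x1124B → wrap carry → 0x124C
  0x124C + 0x6AB4 = 0x07D00
  0x7D00 + 0x39D0 = 0x0B6D0
One's-complement sum = 0xB6D0.
Checksum = ~0xB6D0 & 0xFFFF = 0x492F.

492F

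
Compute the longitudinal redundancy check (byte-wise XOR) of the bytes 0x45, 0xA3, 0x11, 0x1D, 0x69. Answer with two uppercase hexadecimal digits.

XOR the bytes together:
  start with 0x45
  0x45 ⊕ 0xA3 = 0xE6
  0xE6 ⊕ 0x11 = 0xF7
  0xF7 ⊕ 0x1D = 0xEA
  0xEA ⊕ 0x69 = 0x83

83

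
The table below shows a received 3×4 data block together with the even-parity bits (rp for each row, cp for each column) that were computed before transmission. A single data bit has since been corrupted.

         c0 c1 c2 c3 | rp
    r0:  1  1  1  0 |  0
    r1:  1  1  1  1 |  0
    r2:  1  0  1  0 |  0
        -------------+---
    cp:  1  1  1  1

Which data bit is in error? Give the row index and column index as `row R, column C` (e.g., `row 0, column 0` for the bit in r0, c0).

row 0, column 1

Recompute each row's even parity and compare to rp:
  r0: data parity 1, sent rp 0 → mismatch
  r1: data parity 0, sent rp 0 → ok
  r2: data parity 0, sent rp 0 → ok
Recompute each column's even parity and compare to cp:
  c0: data parity 1, sent cp 1 → ok
  c1: data parity 0, sent cp 1 → mismatch
  c2: data parity 1, sent cp 1 → ok
  c3: data parity 1, sent cp 1 → ok
Exactly one row (r0) and one column (c1) fail → the flipped bit is at their intersection.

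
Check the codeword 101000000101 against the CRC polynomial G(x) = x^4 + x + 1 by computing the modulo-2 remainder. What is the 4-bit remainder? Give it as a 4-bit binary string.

Modulo-2 division of 101000000101 by 10011:
  pos 0: 10100 XOR 10011 = 00111
  pos 2: 11100 XOR 10011 = 01111
  pos 3: 11110 XOR 10011 = 01101
  pos 4: 11010 XOR 10011 = 01001
  pos 5: 10011 XOR 10011 = 00000
Remainder = 0001 (nonzero — an error is detected).

0001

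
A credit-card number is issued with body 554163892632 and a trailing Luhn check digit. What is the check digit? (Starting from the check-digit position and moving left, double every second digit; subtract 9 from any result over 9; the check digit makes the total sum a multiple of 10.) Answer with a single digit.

Partial digits right→left: 2 3 6 2 9 8 3 6 1 4 5 5
Double every second digit counting from the check-digit position (so the 1st, 3rd, 5th, ... of the partial from the right).
  doubled (with −9 where >9): 4 3 9 6 2 1 → sum 25
  kept as-is: 3 2 8 6 4 5 → sum 28
Total = 25 + 28 = 53.
Check digit = (10 − (53 mod 10)) mod 10 = 7.

7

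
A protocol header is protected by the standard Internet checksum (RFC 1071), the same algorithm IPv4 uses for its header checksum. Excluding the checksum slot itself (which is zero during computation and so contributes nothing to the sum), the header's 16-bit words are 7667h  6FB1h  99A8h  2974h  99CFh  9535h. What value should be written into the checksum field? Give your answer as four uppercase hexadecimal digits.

One's-complement addition (fold any carry out of bit 15 back into bit 0):
  0x7667 + 0x6FB1 = 0x0E618
  0xE618 + 0x99A8 = 0x17FC0 → wrap carry → 0x7FC1
  0x7FC1 + 0x2974 = 0x0A935
  0xA935 + 0x99CF = 0x14304 → wrap carry → 0x4305
  0x4305 + 0x9535 = 0x0D83A
One's-complement sum = 0xD83A.
Checksum = ~0xD83A & 0xFFFF = 0x27C5.

27C5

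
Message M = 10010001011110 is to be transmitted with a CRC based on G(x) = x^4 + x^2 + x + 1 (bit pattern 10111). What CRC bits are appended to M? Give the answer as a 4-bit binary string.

0111

Append 4 zeros: 100100010111100000. Divide by 10111 (XOR where the leading bit is 1):
  pos 0: 10010 XOR 10111 = 00101
  pos 2: 10100 XOR 10111 = 00011
  pos 5: 11101 XOR 10111 = 01010
  pos 6: 10101 XOR 10111 = 00010
  pos 9: 10110 XOR 10111 = 00001
  pos 13: 10000 XOR 10111 = 00111
Remainder (last 4 bits) = 0111. This is the CRC / FCS.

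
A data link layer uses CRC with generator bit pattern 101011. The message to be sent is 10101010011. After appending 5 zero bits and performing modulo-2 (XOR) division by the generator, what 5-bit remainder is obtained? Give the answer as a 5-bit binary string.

10010

Append 5 zeros: 1010101001100000. Divide by 101011 (XOR where the leading bit is 1):
  pos 0: 101010 XOR 101011 = 000001
  pos 5: 110011 XOR 101011 = 011000
  pos 6: 110000 XOR 101011 = 011011
  pos 7: 110110 XOR 101011 = 011101
  pos 8: 111010 XOR 101011 = 010001
  pos 9: 100010 XOR 101011 = 001001
Remainder (last 5 bits) = 10010. This is the CRC / FCS.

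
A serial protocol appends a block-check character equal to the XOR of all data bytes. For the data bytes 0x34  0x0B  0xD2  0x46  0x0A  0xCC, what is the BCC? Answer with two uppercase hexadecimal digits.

6D

XOR the bytes together:
  start with 0x34
  0x34 ⊕ 0x0B = 0x3F
  0x3F ⊕ 0xD2 = 0xED
  0xED ⊕ 0x46 = 0xAB
  0xAB ⊕ 0x0A = 0xA1
  0xA1 ⊕ 0xCC = 0x6D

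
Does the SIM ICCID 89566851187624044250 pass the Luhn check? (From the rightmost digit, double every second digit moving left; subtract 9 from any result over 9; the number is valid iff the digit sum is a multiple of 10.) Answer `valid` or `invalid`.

From the right, keep odd positions and double even positions (subtract 9 from any doubled value over 9):
  doubled (positions 2,4,...): 1 8 0 4 5 2 1 3 1 7 → sum 32
  kept (positions 1,3,...): 0 2 4 4 6 8 1 8 6 9 → sum 48
Total = 80.
80 mod 10 = 0, so the number is valid.

valid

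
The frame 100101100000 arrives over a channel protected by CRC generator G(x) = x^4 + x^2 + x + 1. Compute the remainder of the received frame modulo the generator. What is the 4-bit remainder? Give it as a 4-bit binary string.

0000

Modulo-2 division of 100101100000 by 10111:
  pos 0: 10010 XOR 10111 = 00101
  pos 2: 10111 XOR 10111 = 00000
Remainder = 0000 (zero — the frame passes the CRC check).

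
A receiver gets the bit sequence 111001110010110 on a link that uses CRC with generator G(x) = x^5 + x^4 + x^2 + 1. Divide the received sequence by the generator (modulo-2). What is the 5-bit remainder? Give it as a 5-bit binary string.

11001

Modulo-2 division of 111001110010110 by 110101:
  pos 0: 111001 XOR 110101 = 001100
  pos 2: 110011 XOR 110101 = 000110
  pos 5: 110001 XOR 110101 = 000100
  pos 8: 100011 XOR 110101 = 010110
  pos 9: 101100 XOR 110101 = 011001
Remainder = 11001 (nonzero — an error is detected).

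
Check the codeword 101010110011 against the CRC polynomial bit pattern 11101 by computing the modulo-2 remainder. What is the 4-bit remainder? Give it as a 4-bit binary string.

0001

Modulo-2 division of 101010110011 by 11101:
  pos 0: 10101 XOR 11101 = 01000
  pos 1: 10000 XOR 11101 = 01101
  pos 2: 11011 XOR 11101 = 00110
  pos 4: 11010 XOR 11101 = 00111
  pos 6: 11101 XOR 11101 = 00000
Remainder = 0001 (nonzero — an error is detected).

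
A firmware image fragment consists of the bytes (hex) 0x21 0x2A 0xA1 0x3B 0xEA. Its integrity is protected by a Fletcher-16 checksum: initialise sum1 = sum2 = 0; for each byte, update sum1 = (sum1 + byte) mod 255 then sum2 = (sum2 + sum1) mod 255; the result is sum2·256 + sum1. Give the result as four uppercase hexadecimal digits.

9413

Running sums (mod 255):
  after byte 0 (0x21): sum1=33, sum2=33
  after byte 1 (0x2A): sum1=75, sum2=108
  after byte 2 (0xA1): sum1=236, sum2=89
  after byte 3 (0x3B): sum1=40, sum2=129
  after byte 4 (0xEA): sum1=19, sum2=148
Checksum = sum2·256 + sum1 = 148·256 + 19 = 37907 = 0x9413.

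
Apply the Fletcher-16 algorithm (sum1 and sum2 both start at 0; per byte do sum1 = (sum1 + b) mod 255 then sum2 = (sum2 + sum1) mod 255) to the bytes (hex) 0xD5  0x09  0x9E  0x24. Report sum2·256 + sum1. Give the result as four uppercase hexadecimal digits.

Running sums (mod 255):
  after byte 0 (0xD5): sum1=213, sum2=213
  after byte 1 (0x09): sum1=222, sum2=180
  after byte 2 (0x9E): sum1=125, sum2=50
  after byte 3 (0x24): sum1=161, sum2=211
Checksum = sum2·256 + sum1 = 211·256 + 161 = 54177 = 0xD3A1.

D3A1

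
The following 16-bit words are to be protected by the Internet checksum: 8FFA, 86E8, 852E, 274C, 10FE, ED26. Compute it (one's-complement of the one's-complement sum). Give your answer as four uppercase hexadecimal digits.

One's-complement addition (fold any carry out of bit 15 back into bit 0):
  0x8FFA + 0x86E8 = 0x116E2 → wrap carry → 0x16E3
  0x16E3 + 0x852E = 0x09C11
  0x9C11 + 0x274C = 0x0C35D
  0xC35D + 0x10FE = 0x0D45B
  0xD45B + 0xED26 = 0x1C181 → wrap carry → 0xC182
One's-complement sum = 0xC182.
Checksum = ~0xC182 & 0xFFFF = 0x3E7D.

3E7D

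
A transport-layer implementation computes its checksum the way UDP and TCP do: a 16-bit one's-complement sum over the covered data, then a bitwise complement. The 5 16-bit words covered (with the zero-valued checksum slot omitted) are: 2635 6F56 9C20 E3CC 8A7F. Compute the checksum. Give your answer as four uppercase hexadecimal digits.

One's-complement addition (fold any carry out of bit 15 back into bit 0):
  0x2635 + 0x6F56 = 0x0958B
  0x958B + 0x9C20 = 0x131AB → wrap carry → 0x31AC
  0x31AC + 0xE3CC = 0x11578 → wrap carry → 0x1579
  0x1579 + 0x8A7F = 0x09FF8
One's-complement sum = 0x9FF8.
Checksum = ~0x9FF8 & 0xFFFF = 0x6007.

6007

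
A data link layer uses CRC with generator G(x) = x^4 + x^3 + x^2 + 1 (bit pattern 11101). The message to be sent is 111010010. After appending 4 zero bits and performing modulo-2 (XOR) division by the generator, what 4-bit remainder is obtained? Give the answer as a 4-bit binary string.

Append 4 zeros: 1110100100000. Divide by 11101 (XOR where the leading bit is 1):
  pos 0: 11101 XOR 11101 = 00000
  pos 7: 10000 XOR 11101 = 01101
  pos 8: 11010 XOR 11101 = 00111
Remainder (last 4 bits) = 0111. This is the CRC / FCS.

0111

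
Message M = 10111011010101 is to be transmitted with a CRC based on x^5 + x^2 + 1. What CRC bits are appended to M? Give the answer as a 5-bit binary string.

11000

Append 5 zeros: 1011101101010100000. Divide by 100101 (XOR where the leading bit is 1):
  pos 0: 101110 XOR 100101 = 001011
  pos 2: 101111 XOR 100101 = 001010
  pos 4: 101001 XOR 100101 = 001100
  pos 6: 110001 XOR 100101 = 010100
  pos 7: 101000 XOR 100101 = 001101
  pos 9: 110110 XOR 100101 = 010011
  pos 10: 100110 XOR 100101 = 000011
Remainder (last 5 bits) = 11000. This is the CRC / FCS.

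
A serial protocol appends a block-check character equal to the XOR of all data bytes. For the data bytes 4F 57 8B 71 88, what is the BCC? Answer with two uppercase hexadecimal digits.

6A

XOR the bytes together:
  start with 0x4F
  0x4F ⊕ 0x57 = 0x18
  0x18 ⊕ 0x8B = 0x93
  0x93 ⊕ 0x71 = 0xE2
  0xE2 ⊕ 0x88 = 0x6A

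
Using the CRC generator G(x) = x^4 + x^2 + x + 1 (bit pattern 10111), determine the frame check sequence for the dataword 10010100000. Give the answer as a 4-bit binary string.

Append 4 zeros: 100101000000000. Divide by 10111 (XOR where the leading bit is 1):
  pos 0: 10010 XOR 10111 = 00101
  pos 2: 10110 XOR 10111 = 00001
  pos 6: 10000 XOR 10111 = 00111
  pos 8: 11100 XOR 10111 = 01011
  pos 9: 10110 XOR 10111 = 00001
Remainder (last 4 bits) = 0010. This is the CRC / FCS.

0010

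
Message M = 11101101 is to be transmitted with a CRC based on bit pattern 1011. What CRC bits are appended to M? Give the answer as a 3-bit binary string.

Append 3 zeros: 11101101000. Divide by 1011 (XOR where the leading bit is 1):
  pos 0: 1110 XOR 1011 = 0101
  pos 1: 1011 XOR 1011 = 0000
  pos 5: 1010 XOR 1011 = 0001
Remainder (last 3 bits) = 100. This is the CRC / FCS.

100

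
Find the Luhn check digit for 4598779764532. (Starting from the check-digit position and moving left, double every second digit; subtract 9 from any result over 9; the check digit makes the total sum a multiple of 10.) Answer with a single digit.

7

Partial digits right→left: 2 3 5 4 6 7 9 7 7 8 9 5 4
Double every second digit counting from the check-digit position (so the 1st, 3rd, 5th, ... of the partial from the right).
  doubled (with −9 where >9): 4 1 3 9 5 9 8 → sum 39
  kept as-is: 3 4 7 7 8 5 → sum 34
Total = 39 + 34 = 73.
Check digit = (10 − (73 mod 10)) mod 10 = 7.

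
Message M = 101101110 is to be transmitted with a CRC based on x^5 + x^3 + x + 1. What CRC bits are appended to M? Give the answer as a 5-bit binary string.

Append 5 zeros: 10110111000000. Divide by 101011 (XOR where the leading bit is 1):
  pos 0: 101101 XOR 101011 = 000110
  pos 3: 110110 XOR 101011 = 011101
  pos 4: 111010 XOR 101011 = 010001
  pos 5: 100010 XOR 101011 = 001001
  pos 7: 100100 XOR 101011 = 001111
Remainder (last 5 bits) = 11110. This is the CRC / FCS.

11110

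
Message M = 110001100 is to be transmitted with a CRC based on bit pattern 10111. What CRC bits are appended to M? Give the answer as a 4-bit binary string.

Append 4 zeros: 1100011000000. Divide by 10111 (XOR where the leading bit is 1):
  pos 0: 11000 XOR 10111 = 01111
  pos 1: 11111 XOR 10111 = 01000
  pos 2: 10001 XOR 10111 = 00110
  pos 4: 11000 XOR 10111 = 01111
  pos 5: 11110 XOR 10111 = 01001
  pos 6: 10010 XOR 10111 = 00101
  pos 8: 10100 XOR 10111 = 00011
Remainder (last 4 bits) = 0011. This is the CRC / FCS.

0011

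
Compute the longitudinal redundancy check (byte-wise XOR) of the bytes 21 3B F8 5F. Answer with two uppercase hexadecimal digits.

BD

XOR the bytes together:
  start with 0x21
  0x21 ⊕ 0x3B = 0x1A
  0x1A ⊕ 0xF8 = 0xE2
  0xE2 ⊕ 0x5F = 0xBD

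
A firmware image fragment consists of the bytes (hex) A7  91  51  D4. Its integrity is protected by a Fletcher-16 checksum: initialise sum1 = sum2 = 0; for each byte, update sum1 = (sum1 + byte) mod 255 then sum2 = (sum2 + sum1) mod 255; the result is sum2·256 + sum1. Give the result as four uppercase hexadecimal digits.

CA5F

Running sums (mod 255):
  after byte 0 (A7): sum1=167, sum2=167
  after byte 1 (91): sum1=57, sum2=224
  after byte 2 (51): sum1=138, sum2=107
  after byte 3 (D4): sum1=95, sum2=202
Checksum = sum2·256 + sum1 = 202·256 + 95 = 51807 = 0xCA5F.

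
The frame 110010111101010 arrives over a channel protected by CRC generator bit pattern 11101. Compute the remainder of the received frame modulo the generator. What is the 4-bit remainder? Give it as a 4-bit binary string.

Modulo-2 division of 110010111101010 by 11101:
  pos 0: 11001 XOR 11101 = 00100
  pos 2: 10001 XOR 11101 = 01100
  pos 3: 11001 XOR 11101 = 00100
  pos 5: 10011 XOR 11101 = 01110
  pos 6: 11100 XOR 11101 = 00001
  pos 10: 11010 XOR 11101 = 00111
Remainder = 0111 (nonzero — an error is detected).

0111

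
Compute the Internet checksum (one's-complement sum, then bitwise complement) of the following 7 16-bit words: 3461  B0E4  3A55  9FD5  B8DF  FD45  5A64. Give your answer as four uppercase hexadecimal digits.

One's-complement addition (fold any carry out of bit 15 back into bit 0):
  0x3461 + 0xB0E4 = 0x0E545
  0xE545 + 0x3A55 = 0x11F9A → wrap carry → 0x1F9B
  0x1F9B + 0x9FD5 = 0x0BF70
  0xBF70 + 0xB8DF = 0x1784F → wrap carry → 0x7850
  0x7850 + 0xFD45 = 0x17595 → wrap carry → 0x7596
  0x7596 + 0x5A64 = 0x0CFFA
One's-complement sum = 0xCFFA.
Checksum = ~0xCFFA & 0xFFFF = 0x3005.

3005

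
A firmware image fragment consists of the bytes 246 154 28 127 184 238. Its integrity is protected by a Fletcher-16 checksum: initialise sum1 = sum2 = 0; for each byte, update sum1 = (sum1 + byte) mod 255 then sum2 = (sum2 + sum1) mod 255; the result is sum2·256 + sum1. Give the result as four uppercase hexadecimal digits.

Running sums (mod 255):
  after byte 0 (246): sum1=246, sum2=246
  after byte 1 (154): sum1=145, sum2=136
  after byte 2 (28): sum1=173, sum2=54
  after byte 3 (127): sum1=45, sum2=99
  after byte 4 (184): sum1=229, sum2=73
  after byte 5 (238): sum1=212, sum2=30
Checksum = sum2·256 + sum1 = 30·256 + 212 = 7892 = 0x1ED4.

1ED4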